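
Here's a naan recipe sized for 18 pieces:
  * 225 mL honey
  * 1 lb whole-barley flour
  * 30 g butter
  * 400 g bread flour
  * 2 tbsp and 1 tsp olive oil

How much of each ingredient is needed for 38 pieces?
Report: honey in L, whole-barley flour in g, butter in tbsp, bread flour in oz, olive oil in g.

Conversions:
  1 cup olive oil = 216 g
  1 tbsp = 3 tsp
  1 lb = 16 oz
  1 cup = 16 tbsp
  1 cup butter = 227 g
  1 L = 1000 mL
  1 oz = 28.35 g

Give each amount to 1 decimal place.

Scaling factor: 38/18 = 19/9.
honey: 225 mL × 19/9 ÷ 1000 mL/L ≈ 0.5 L
whole-barley flour: 1 lb × 19/9 × 16 oz/lb × 28.35 g/oz = 957.6 g
butter: 30 g × 19/9 ÷ 227 g/cup × 16 tbsp/cup ≈ 4.5 tbsp
bread flour: 400 g × 19/9 ÷ 28.35 g/oz ≈ 29.8 oz
olive oil: (2 tbsp + 1 tsp = 7/3 tbsp) × 19/9 ÷ 16 tbsp/cup × 216 g/cup = 66.5 g

honey: 0.5 L; whole-barley flour: 957.6 g; butter: 4.5 tbsp; bread flour: 29.8 oz; olive oil: 66.5 g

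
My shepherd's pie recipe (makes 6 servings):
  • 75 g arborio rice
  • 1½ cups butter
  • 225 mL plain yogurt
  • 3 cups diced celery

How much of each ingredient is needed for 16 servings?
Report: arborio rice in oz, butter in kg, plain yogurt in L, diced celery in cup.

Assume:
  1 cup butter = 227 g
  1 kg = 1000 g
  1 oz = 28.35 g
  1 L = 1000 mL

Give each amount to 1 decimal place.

arborio rice: 7.1 oz; butter: 0.9 kg; plain yogurt: 0.6 L; diced celery: 8.0 cup

Scaling factor: 16/6 = 8/3.
arborio rice: 75 g × 8/3 ÷ 28.35 g/oz ≈ 7.1 oz
butter: 1.5 cup × 8/3 × 227 g/cup ÷ 1000 g/kg ≈ 0.9 kg
plain yogurt: 225 mL × 8/3 ÷ 1000 mL/L = 0.6 L
diced celery: 3 cup × 8/3 = 8.0 cup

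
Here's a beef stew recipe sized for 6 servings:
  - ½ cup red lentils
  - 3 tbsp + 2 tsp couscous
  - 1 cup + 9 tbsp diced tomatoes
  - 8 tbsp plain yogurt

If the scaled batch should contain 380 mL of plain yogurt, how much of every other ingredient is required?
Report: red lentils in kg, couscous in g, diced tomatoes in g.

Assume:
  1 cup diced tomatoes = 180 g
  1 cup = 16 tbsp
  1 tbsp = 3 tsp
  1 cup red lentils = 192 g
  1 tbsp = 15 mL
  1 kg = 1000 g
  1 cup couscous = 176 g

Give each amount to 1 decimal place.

red lentils: 0.3 kg; couscous: 127.7 g; diced tomatoes: 890.6 g

The original recipe has 120 mL of plain yogurt, so the scaling factor is 380 ÷ 120 = 19/6.
red lentils: 0.5 cup × 19/6 × 192 g/cup ÷ 1000 g/kg ≈ 0.3 kg
couscous: (3 tbsp + 2 tsp = 11/3 tbsp) × 19/6 ÷ 16 tbsp/cup × 176 g/cup ≈ 127.7 g
diced tomatoes: (1 cup + 9 tbsp = 1.5625 cup) × 19/6 × 180 g/cup ≈ 890.6 g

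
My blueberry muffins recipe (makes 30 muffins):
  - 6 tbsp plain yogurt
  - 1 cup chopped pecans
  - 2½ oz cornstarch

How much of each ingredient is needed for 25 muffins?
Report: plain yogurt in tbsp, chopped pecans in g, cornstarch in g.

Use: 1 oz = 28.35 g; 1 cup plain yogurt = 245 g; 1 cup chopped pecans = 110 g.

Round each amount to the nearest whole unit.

Scaling factor: 25/30 = 5/6.
plain yogurt: 6 tbsp × 5/6 = 5 tbsp
chopped pecans: 1 cup × 5/6 × 110 g/cup ≈ 92 g
cornstarch: 2.5 oz × 5/6 × 28.35 g/oz ≈ 59 g

plain yogurt: 5 tbsp; chopped pecans: 92 g; cornstarch: 59 g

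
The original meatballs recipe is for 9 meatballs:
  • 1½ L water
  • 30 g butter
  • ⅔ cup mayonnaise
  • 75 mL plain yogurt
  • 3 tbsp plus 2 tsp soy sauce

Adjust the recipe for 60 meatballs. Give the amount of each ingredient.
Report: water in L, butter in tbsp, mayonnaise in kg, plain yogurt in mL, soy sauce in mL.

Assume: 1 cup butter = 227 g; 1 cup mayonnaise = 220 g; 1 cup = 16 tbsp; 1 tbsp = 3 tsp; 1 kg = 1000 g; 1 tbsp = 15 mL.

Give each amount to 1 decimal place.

Scaling factor: 60/9 = 20/3.
water: 1.5 L × 20/3 = 10.0 L
butter: 30 g × 20/3 ÷ 227 g/cup × 16 tbsp/cup ≈ 14.1 tbsp
mayonnaise: 2/3 cup × 20/3 × 220 g/cup ÷ 1000 g/kg ≈ 1.0 kg
plain yogurt: 75 mL × 20/3 = 500.0 mL
soy sauce: (3 tbsp + 2 tsp = 11/3 tbsp) × 20/3 × 15 mL/tbsp ≈ 366.7 mL

water: 10.0 L; butter: 14.1 tbsp; mayonnaise: 1.0 kg; plain yogurt: 500.0 mL; soy sauce: 366.7 mL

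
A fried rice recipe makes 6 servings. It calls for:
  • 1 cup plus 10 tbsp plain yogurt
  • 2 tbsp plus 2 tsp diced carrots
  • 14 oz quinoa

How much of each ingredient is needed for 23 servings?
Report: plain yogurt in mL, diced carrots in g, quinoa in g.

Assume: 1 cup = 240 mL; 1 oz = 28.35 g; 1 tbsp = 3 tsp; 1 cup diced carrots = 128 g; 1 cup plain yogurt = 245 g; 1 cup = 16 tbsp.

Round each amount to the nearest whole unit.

Scaling factor: 23/6.
plain yogurt: (1 cup + 10 tbsp = 1.625 cup) × 23/6 × 240 mL/cup = 1495 mL
diced carrots: (2 tbsp + 2 tsp = 8/3 tbsp) × 23/6 ÷ 16 tbsp/cup × 128 g/cup ≈ 82 g
quinoa: 14 oz × 23/6 × 28.35 g/oz ≈ 1521 g

plain yogurt: 1495 mL; diced carrots: 82 g; quinoa: 1521 g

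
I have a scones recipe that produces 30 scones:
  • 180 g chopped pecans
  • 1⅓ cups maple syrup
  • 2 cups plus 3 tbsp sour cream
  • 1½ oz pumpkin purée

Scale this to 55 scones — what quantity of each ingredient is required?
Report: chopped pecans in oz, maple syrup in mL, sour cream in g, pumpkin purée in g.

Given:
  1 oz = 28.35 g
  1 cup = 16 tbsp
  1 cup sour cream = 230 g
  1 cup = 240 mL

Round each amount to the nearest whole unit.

chopped pecans: 12 oz; maple syrup: 587 mL; sour cream: 922 g; pumpkin purée: 78 g

Scaling factor: 55/30 = 11/6.
chopped pecans: 180 g × 11/6 ÷ 28.35 g/oz ≈ 12 oz
maple syrup: 4/3 cup × 11/6 × 240 mL/cup ≈ 587 mL
sour cream: (2 cup + 3 tbsp = 2.1875 cup) × 11/6 × 230 g/cup ≈ 922 g
pumpkin purée: 1.5 oz × 11/6 × 28.35 g/oz ≈ 78 g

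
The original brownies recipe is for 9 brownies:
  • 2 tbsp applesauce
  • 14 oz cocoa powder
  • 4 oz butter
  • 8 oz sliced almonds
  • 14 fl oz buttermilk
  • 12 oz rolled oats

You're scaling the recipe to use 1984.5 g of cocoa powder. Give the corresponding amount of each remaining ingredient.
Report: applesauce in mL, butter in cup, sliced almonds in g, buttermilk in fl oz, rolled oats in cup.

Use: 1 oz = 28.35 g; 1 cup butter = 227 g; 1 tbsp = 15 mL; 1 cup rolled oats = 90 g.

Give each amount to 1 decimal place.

The original recipe has 396.9 g of cocoa powder, so the scaling factor is 1984.5 ÷ 396.9 = 5.
applesauce: 2 tbsp × 5 × 15 mL/tbsp = 150.0 mL
butter: 4 oz × 5 × 28.35 g/oz ÷ 227 g/cup ≈ 2.5 cup
sliced almonds: 8 oz × 5 × 28.35 g/oz = 1134.0 g
buttermilk: 14 fl oz × 5 = 70.0 fl oz
rolled oats: 12 oz × 5 × 28.35 g/oz ÷ 90 g/cup = 18.9 cup

applesauce: 150.0 mL; butter: 2.5 cup; sliced almonds: 1134.0 g; buttermilk: 70.0 fl oz; rolled oats: 18.9 cup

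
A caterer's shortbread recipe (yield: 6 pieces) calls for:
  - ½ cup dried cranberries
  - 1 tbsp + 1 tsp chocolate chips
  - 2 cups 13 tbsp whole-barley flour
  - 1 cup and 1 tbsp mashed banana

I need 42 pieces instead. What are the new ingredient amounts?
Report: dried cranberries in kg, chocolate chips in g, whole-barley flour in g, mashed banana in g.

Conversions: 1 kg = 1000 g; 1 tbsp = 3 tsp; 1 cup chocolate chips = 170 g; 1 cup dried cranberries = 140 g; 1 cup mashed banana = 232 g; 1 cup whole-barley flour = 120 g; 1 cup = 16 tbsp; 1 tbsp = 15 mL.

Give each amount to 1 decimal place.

dried cranberries: 0.5 kg; chocolate chips: 99.2 g; whole-barley flour: 2362.5 g; mashed banana: 1725.5 g

Scaling factor: 42/6 = 7.
dried cranberries: 0.5 cup × 7 × 140 g/cup ÷ 1000 g/kg ≈ 0.5 kg
chocolate chips: (1 tbsp + 1 tsp = 4/3 tbsp) × 7 ÷ 16 tbsp/cup × 170 g/cup ≈ 99.2 g
whole-barley flour: (2 cup + 13 tbsp = 2.8125 cup) × 7 × 120 g/cup = 2362.5 g
mashed banana: (1 cup + 1 tbsp = 1.0625 cup) × 7 × 232 g/cup = 1725.5 g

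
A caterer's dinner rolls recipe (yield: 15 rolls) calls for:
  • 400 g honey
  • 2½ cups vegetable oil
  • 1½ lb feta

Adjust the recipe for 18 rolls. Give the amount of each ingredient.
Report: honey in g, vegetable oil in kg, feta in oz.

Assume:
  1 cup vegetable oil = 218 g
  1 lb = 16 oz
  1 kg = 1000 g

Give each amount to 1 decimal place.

Scaling factor: 18/15 = 6/5 = 1.2.
honey: 400 g × 6/5 = 480.0 g
vegetable oil: 2.5 cup × 6/5 × 218 g/cup ÷ 1000 g/kg ≈ 0.7 kg
feta: 1.5 lb × 6/5 × 16 oz/lb = 28.8 oz

honey: 480.0 g; vegetable oil: 0.7 kg; feta: 28.8 oz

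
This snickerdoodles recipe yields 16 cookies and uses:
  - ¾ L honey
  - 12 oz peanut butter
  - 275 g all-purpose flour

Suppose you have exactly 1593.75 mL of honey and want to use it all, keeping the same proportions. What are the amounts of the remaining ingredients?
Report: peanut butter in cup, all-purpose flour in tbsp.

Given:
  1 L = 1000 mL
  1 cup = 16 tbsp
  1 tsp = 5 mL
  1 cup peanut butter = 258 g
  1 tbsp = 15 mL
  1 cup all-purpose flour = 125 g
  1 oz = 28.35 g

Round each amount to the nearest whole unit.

peanut butter: 3 cup; all-purpose flour: 75 tbsp

The original recipe has 750 mL of honey, so the scaling factor is 1593.75 ÷ 750 = 17/8 = 2.125.
peanut butter: 12 oz × 17/8 × 28.35 g/oz ÷ 258 g/cup ≈ 3 cup
all-purpose flour: 275 g × 17/8 ÷ 125 g/cup × 16 tbsp/cup ≈ 75 tbsp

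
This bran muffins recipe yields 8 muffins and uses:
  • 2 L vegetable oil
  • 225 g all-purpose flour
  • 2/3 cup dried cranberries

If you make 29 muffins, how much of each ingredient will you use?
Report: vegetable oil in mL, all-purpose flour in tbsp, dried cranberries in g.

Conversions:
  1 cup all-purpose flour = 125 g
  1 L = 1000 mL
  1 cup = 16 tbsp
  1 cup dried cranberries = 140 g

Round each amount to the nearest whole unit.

Scaling factor: 29/8 = 3.625.
vegetable oil: 2 L × 29/8 × 1000 mL/L = 7250 mL
all-purpose flour: 225 g × 29/8 ÷ 125 g/cup × 16 tbsp/cup ≈ 104 tbsp
dried cranberries: 2/3 cup × 29/8 × 140 g/cup ≈ 338 g

vegetable oil: 7250 mL; all-purpose flour: 104 tbsp; dried cranberries: 338 g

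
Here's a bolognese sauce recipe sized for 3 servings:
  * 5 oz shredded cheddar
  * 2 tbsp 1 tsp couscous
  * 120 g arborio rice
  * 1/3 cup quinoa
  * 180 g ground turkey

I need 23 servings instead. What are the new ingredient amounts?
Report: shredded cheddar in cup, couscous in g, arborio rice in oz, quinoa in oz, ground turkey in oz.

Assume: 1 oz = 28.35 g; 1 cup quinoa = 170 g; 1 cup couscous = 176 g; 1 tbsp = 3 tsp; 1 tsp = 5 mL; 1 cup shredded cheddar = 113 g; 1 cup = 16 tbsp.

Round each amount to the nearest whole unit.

shredded cheddar: 10 cup; couscous: 197 g; arborio rice: 32 oz; quinoa: 15 oz; ground turkey: 49 oz

Scaling factor: 23/3.
shredded cheddar: 5 oz × 23/3 × 28.35 g/oz ÷ 113 g/cup ≈ 10 cup
couscous: (2 tbsp + 1 tsp = 7/3 tbsp) × 23/3 ÷ 16 tbsp/cup × 176 g/cup ≈ 197 g
arborio rice: 120 g × 23/3 ÷ 28.35 g/oz ≈ 32 oz
quinoa: 1/3 cup × 23/3 × 170 g/cup ÷ 28.35 g/oz ≈ 15 oz
ground turkey: 180 g × 23/3 ÷ 28.35 g/oz ≈ 49 oz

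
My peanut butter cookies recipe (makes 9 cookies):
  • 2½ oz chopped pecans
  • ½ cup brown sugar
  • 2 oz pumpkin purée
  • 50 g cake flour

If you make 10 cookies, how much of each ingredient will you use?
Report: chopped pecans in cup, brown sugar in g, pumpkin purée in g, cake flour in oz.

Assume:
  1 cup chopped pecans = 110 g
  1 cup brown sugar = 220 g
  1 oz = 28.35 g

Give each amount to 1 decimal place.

Scaling factor: 10/9.
chopped pecans: 2.5 oz × 10/9 × 28.35 g/oz ÷ 110 g/cup ≈ 0.7 cup
brown sugar: 0.5 cup × 10/9 × 220 g/cup ≈ 122.2 g
pumpkin purée: 2 oz × 10/9 × 28.35 g/oz = 63.0 g
cake flour: 50 g × 10/9 ÷ 28.35 g/oz ≈ 2.0 oz

chopped pecans: 0.7 cup; brown sugar: 122.2 g; pumpkin purée: 63.0 g; cake flour: 2.0 oz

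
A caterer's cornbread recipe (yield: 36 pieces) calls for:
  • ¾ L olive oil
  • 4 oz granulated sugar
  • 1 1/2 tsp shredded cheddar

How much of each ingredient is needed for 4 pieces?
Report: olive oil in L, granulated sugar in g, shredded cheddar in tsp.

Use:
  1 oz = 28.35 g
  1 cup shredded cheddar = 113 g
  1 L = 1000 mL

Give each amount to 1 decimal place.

Scaling factor: 4/36 = 1/9.
olive oil: 0.75 L × 1/9 ≈ 0.1 L
granulated sugar: 4 oz × 1/9 × 28.35 g/oz = 12.6 g
shredded cheddar: 1.5 tsp × 1/9 ≈ 0.2 tsp

olive oil: 0.1 L; granulated sugar: 12.6 g; shredded cheddar: 0.2 tsp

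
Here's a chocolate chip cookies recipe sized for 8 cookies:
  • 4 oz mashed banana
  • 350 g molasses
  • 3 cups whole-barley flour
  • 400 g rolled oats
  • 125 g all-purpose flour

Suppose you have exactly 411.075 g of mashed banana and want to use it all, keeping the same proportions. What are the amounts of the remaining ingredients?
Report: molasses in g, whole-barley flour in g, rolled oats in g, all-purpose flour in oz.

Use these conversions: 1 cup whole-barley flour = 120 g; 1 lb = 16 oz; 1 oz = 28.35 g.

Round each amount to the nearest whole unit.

The original recipe has 113.4 g of mashed banana, so the scaling factor is 411.075 ÷ 113.4 = 29/8 = 3.625.
molasses: 350 g × 29/8 ≈ 1269 g
whole-barley flour: 3 cup × 29/8 × 120 g/cup = 1305 g
rolled oats: 400 g × 29/8 = 1450 g
all-purpose flour: 125 g × 29/8 ÷ 28.35 g/oz ≈ 16 oz

molasses: 1269 g; whole-barley flour: 1305 g; rolled oats: 1450 g; all-purpose flour: 16 oz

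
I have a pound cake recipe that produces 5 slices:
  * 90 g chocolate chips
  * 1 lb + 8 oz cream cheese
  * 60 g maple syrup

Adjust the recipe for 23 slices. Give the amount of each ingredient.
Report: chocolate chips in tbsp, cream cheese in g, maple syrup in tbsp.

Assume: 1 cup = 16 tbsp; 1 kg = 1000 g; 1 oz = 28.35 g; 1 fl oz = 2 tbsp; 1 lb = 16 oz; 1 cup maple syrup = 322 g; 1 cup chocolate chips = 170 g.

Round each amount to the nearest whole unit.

Scaling factor: 23/5 = 4.6.
chocolate chips: 90 g × 23/5 ÷ 170 g/cup × 16 tbsp/cup ≈ 39 tbsp
cream cheese: (1 lb + 8 oz = 1.5 lb) × 23/5 × 16 oz/lb × 28.35 g/oz ≈ 3130 g
maple syrup: 60 g × 23/5 ÷ 322 g/cup × 16 tbsp/cup ≈ 14 tbsp

chocolate chips: 39 tbsp; cream cheese: 3130 g; maple syrup: 14 tbsp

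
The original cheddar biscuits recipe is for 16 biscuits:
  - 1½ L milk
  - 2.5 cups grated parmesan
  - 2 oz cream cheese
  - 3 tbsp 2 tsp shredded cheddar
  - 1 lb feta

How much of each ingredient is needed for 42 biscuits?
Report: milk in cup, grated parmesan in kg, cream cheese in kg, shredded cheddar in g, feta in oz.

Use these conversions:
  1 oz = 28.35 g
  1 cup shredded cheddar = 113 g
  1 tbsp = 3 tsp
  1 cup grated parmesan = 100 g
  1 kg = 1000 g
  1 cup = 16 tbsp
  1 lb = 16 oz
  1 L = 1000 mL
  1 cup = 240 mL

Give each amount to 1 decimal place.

milk: 16.4 cup; grated parmesan: 0.7 kg; cream cheese: 0.1 kg; shredded cheddar: 68.0 g; feta: 42.0 oz

Scaling factor: 42/16 = 21/8 = 2.625.
milk: 1.5 L × 21/8 × 1000 mL/L ÷ 240 mL/cup ≈ 16.4 cup
grated parmesan: 2.5 cup × 21/8 × 100 g/cup ÷ 1000 g/kg ≈ 0.7 kg
cream cheese: 2 oz × 21/8 × 28.35 g/oz ÷ 1000 g/kg ≈ 0.1 kg
shredded cheddar: (3 tbsp + 2 tsp = 11/3 tbsp) × 21/8 ÷ 16 tbsp/cup × 113 g/cup ≈ 68.0 g
feta: 1 lb × 21/8 × 16 oz/lb = 42.0 oz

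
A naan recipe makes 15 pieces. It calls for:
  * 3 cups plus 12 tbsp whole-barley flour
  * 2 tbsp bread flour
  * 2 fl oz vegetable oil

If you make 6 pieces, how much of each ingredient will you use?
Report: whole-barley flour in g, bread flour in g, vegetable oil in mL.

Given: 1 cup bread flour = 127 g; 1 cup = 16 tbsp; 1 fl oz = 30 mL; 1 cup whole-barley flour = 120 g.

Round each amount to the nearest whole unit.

whole-barley flour: 180 g; bread flour: 6 g; vegetable oil: 24 mL

Scaling factor: 6/15 = 2/5 = 0.4.
whole-barley flour: (3 cup + 12 tbsp = 3.75 cup) × 2/5 × 120 g/cup = 180 g
bread flour: 2 tbsp × 2/5 ÷ 16 tbsp/cup × 127 g/cup ≈ 6 g
vegetable oil: 2 fl oz × 2/5 × 30 mL/fl oz = 24 mL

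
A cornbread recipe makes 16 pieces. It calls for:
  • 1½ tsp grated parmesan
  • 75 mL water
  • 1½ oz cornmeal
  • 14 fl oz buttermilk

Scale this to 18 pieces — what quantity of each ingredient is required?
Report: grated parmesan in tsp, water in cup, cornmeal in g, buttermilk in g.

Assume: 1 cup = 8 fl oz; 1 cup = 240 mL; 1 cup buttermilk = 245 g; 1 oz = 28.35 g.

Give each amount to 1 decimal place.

Scaling factor: 18/16 = 9/8 = 1.125.
grated parmesan: 1.5 tsp × 9/8 ≈ 1.7 tsp
water: 75 mL × 9/8 ÷ 240 mL/cup ≈ 0.4 cup
cornmeal: 1.5 oz × 9/8 × 28.35 g/oz ≈ 47.8 g
buttermilk: 14 fl oz × 9/8 ÷ 8 fl oz/cup × 245 g/cup ≈ 482.3 g

grated parmesan: 1.7 tsp; water: 0.4 cup; cornmeal: 47.8 g; buttermilk: 482.3 g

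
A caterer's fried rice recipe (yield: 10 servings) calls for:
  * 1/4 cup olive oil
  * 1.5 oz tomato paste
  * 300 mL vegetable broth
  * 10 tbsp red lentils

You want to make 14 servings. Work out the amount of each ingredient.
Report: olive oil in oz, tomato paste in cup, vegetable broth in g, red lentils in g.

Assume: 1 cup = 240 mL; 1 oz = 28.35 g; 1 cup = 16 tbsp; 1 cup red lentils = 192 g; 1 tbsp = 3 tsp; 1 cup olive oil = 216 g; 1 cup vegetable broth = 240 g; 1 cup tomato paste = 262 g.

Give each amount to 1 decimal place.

olive oil: 2.7 oz; tomato paste: 0.2 cup; vegetable broth: 420.0 g; red lentils: 168.0 g

Scaling factor: 14/10 = 7/5 = 1.4.
olive oil: 0.25 cup × 7/5 × 216 g/cup ÷ 28.35 g/oz ≈ 2.7 oz
tomato paste: 1.5 oz × 7/5 × 28.35 g/oz ÷ 262 g/cup ≈ 0.2 cup
vegetable broth: 300 mL × 7/5 ÷ 240 mL/cup × 240 g/cup = 420.0 g
red lentils: 10 tbsp × 7/5 ÷ 16 tbsp/cup × 192 g/cup = 168.0 g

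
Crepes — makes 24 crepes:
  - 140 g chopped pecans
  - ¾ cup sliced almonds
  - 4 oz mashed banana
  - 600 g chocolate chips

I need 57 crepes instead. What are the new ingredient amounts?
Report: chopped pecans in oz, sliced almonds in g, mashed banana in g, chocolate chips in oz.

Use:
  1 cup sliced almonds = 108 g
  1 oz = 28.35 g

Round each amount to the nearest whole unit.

Scaling factor: 57/24 = 19/8 = 2.375.
chopped pecans: 140 g × 19/8 ÷ 28.35 g/oz ≈ 12 oz
sliced almonds: 0.75 cup × 19/8 × 108 g/cup ≈ 192 g
mashed banana: 4 oz × 19/8 × 28.35 g/oz ≈ 269 g
chocolate chips: 600 g × 19/8 ÷ 28.35 g/oz ≈ 50 oz

chopped pecans: 12 oz; sliced almonds: 192 g; mashed banana: 269 g; chocolate chips: 50 oz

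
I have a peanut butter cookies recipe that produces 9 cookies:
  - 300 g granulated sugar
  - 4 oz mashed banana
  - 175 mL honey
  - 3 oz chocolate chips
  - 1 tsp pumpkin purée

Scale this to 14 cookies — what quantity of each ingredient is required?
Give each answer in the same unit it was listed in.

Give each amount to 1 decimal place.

granulated sugar: 466.7 g; mashed banana: 6.2 oz; honey: 272.2 mL; chocolate chips: 4.7 oz; pumpkin purée: 1.6 tsp

Scaling factor: 14/9.
granulated sugar: 300 g × 14/9 ≈ 466.7 g
mashed banana: 4 oz × 14/9 ≈ 6.2 oz
honey: 175 mL × 14/9 ≈ 272.2 mL
chocolate chips: 3 oz × 14/9 ≈ 4.7 oz
pumpkin purée: 1 tsp × 14/9 ≈ 1.6 tsp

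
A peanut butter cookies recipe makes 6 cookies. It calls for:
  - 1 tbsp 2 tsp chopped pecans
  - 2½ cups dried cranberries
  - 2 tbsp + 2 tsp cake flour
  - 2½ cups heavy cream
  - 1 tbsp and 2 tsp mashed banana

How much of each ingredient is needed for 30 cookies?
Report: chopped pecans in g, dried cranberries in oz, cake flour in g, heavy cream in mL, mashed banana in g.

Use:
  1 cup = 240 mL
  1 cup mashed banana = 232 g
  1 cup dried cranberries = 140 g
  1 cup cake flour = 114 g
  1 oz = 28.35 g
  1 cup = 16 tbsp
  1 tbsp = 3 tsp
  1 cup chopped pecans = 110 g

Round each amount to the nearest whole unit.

Scaling factor: 30/6 = 5.
chopped pecans: (1 tbsp + 2 tsp = 5/3 tbsp) × 5 ÷ 16 tbsp/cup × 110 g/cup ≈ 57 g
dried cranberries: 2.5 cup × 5 × 140 g/cup ÷ 28.35 g/oz ≈ 62 oz
cake flour: (2 tbsp + 2 tsp = 8/3 tbsp) × 5 ÷ 16 tbsp/cup × 114 g/cup = 95 g
heavy cream: 2.5 cup × 5 × 240 mL/cup = 3000 mL
mashed banana: (1 tbsp + 2 tsp = 5/3 tbsp) × 5 ÷ 16 tbsp/cup × 232 g/cup ≈ 121 g

chopped pecans: 57 g; dried cranberries: 62 oz; cake flour: 95 g; heavy cream: 3000 mL; mashed banana: 121 g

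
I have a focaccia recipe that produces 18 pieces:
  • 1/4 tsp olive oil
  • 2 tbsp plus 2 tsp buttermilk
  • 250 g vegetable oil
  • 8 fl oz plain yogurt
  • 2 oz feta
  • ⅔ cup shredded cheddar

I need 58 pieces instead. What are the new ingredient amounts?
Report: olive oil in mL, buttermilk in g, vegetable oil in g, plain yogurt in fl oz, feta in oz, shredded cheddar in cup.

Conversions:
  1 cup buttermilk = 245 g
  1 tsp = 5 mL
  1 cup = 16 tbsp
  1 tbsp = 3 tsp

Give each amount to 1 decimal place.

olive oil: 4.0 mL; buttermilk: 131.6 g; vegetable oil: 805.6 g; plain yogurt: 25.8 fl oz; feta: 6.4 oz; shredded cheddar: 2.1 cup

Scaling factor: 58/18 = 29/9.
olive oil: 0.25 tsp × 29/9 × 5 mL/tsp ≈ 4.0 mL
buttermilk: (2 tbsp + 2 tsp = 8/3 tbsp) × 29/9 ÷ 16 tbsp/cup × 245 g/cup ≈ 131.6 g
vegetable oil: 250 g × 29/9 ≈ 805.6 g
plain yogurt: 8 fl oz × 29/9 ≈ 25.8 fl oz
feta: 2 oz × 29/9 ≈ 6.4 oz
shredded cheddar: 2/3 cup × 29/9 ≈ 2.1 cup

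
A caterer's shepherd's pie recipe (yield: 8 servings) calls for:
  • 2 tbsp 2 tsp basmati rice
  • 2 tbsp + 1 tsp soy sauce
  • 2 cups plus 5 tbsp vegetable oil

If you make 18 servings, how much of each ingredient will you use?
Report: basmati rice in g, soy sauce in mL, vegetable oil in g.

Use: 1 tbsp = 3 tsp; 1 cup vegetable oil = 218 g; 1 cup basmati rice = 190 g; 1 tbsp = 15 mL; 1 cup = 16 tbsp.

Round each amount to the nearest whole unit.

basmati rice: 71 g; soy sauce: 79 mL; vegetable oil: 1134 g

Scaling factor: 18/8 = 9/4 = 2.25.
basmati rice: (2 tbsp + 2 tsp = 8/3 tbsp) × 9/4 ÷ 16 tbsp/cup × 190 g/cup ≈ 71 g
soy sauce: (2 tbsp + 1 tsp = 7/3 tbsp) × 9/4 × 15 mL/tbsp ≈ 79 mL
vegetable oil: (2 cup + 5 tbsp = 2.3125 cup) × 9/4 × 218 g/cup ≈ 1134 g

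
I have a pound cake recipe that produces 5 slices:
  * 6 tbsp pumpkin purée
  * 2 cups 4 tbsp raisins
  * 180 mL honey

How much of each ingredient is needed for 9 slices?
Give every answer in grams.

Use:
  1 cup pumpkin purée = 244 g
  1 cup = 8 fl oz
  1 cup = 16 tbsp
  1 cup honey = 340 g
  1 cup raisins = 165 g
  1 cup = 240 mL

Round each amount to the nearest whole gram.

pumpkin purée: 165 g; raisins: 668 g; honey: 459 g

Scaling factor: 9/5 = 1.8.
pumpkin purée: 6 tbsp × 9/5 ÷ 16 tbsp/cup × 244 g/cup ≈ 165 g
raisins: (2 cup + 4 tbsp = 2.25 cup) × 9/5 × 165 g/cup ≈ 668 g
honey: 180 mL × 9/5 ÷ 240 mL/cup × 340 g/cup = 459 g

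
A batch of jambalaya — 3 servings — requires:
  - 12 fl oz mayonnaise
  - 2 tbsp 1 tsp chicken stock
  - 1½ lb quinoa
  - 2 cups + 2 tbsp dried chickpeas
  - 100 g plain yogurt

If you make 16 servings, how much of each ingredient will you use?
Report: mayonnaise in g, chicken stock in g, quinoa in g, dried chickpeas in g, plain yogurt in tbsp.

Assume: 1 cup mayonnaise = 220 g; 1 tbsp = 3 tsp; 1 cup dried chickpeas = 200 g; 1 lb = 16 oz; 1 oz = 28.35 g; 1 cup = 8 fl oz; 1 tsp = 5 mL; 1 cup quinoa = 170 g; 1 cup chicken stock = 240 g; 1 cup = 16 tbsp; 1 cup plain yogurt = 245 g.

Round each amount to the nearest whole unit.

mayonnaise: 1760 g; chicken stock: 187 g; quinoa: 3629 g; dried chickpeas: 2267 g; plain yogurt: 35 tbsp

Scaling factor: 16/3.
mayonnaise: 12 fl oz × 16/3 ÷ 8 fl oz/cup × 220 g/cup = 1760 g
chicken stock: (2 tbsp + 1 tsp = 7/3 tbsp) × 16/3 ÷ 16 tbsp/cup × 240 g/cup ≈ 187 g
quinoa: 1.5 lb × 16/3 × 16 oz/lb × 28.35 g/oz ≈ 3629 g
dried chickpeas: (2 cup + 2 tbsp = 2.125 cup) × 16/3 × 200 g/cup ≈ 2267 g
plain yogurt: 100 g × 16/3 ÷ 245 g/cup × 16 tbsp/cup ≈ 35 tbsp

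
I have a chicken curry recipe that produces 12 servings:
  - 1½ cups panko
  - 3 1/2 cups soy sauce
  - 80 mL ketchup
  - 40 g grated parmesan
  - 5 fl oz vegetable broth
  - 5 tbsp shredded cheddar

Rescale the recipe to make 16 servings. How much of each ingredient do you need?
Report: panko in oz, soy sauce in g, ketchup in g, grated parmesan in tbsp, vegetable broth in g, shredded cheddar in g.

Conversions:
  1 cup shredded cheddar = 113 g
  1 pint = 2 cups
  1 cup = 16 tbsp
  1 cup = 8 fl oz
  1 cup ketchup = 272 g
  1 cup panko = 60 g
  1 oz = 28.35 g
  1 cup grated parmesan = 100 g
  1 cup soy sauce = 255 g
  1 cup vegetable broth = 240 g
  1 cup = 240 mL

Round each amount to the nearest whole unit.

Scaling factor: 16/12 = 4/3.
panko: 1.5 cup × 4/3 × 60 g/cup ÷ 28.35 g/oz ≈ 4 oz
soy sauce: 3.5 cup × 4/3 × 255 g/cup = 1190 g
ketchup: 80 mL × 4/3 ÷ 240 mL/cup × 272 g/cup ≈ 121 g
grated parmesan: 40 g × 4/3 ÷ 100 g/cup × 16 tbsp/cup ≈ 9 tbsp
vegetable broth: 5 fl oz × 4/3 ÷ 8 fl oz/cup × 240 g/cup = 200 g
shredded cheddar: 5 tbsp × 4/3 ÷ 16 tbsp/cup × 113 g/cup ≈ 47 g

panko: 4 oz; soy sauce: 1190 g; ketchup: 121 g; grated parmesan: 9 tbsp; vegetable broth: 200 g; shredded cheddar: 47 g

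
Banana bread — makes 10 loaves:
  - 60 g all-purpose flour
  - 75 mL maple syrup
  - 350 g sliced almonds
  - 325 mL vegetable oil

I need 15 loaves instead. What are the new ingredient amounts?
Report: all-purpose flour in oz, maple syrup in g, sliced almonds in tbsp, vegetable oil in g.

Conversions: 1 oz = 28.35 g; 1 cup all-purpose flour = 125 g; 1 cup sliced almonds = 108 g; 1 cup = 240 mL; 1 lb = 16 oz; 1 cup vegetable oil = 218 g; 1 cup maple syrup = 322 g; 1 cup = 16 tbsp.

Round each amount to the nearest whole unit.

all-purpose flour: 3 oz; maple syrup: 151 g; sliced almonds: 78 tbsp; vegetable oil: 443 g

Scaling factor: 15/10 = 3/2 = 1.5.
all-purpose flour: 60 g × 3/2 ÷ 28.35 g/oz ≈ 3 oz
maple syrup: 75 mL × 3/2 ÷ 240 mL/cup × 322 g/cup ≈ 151 g
sliced almonds: 350 g × 3/2 ÷ 108 g/cup × 16 tbsp/cup ≈ 78 tbsp
vegetable oil: 325 mL × 3/2 ÷ 240 mL/cup × 218 g/cup ≈ 443 g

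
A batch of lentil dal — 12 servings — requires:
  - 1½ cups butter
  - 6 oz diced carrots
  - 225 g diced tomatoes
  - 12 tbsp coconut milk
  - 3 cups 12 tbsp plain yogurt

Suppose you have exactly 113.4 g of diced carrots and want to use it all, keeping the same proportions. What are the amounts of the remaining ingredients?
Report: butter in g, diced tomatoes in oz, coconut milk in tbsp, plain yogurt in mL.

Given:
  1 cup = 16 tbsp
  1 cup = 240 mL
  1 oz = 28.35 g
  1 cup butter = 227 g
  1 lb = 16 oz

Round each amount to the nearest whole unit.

butter: 227 g; diced tomatoes: 5 oz; coconut milk: 8 tbsp; plain yogurt: 600 mL

The original recipe has 170.1 g of diced carrots, so the scaling factor is 113.4 ÷ 170.1 = 2/3.
butter: 1.5 cup × 2/3 × 227 g/cup = 227 g
diced tomatoes: 225 g × 2/3 ÷ 28.35 g/oz ≈ 5 oz
coconut milk: 12 tbsp × 2/3 = 8 tbsp
plain yogurt: (3 cup + 12 tbsp = 3.75 cup) × 2/3 × 240 mL/cup = 600 mL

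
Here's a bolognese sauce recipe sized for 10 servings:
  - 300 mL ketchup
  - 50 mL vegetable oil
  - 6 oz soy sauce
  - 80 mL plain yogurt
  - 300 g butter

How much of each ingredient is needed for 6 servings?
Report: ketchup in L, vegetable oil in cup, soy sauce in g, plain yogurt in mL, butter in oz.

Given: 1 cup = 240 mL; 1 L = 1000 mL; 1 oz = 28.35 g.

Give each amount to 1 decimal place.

ketchup: 0.2 L; vegetable oil: 0.1 cup; soy sauce: 102.1 g; plain yogurt: 48.0 mL; butter: 6.3 oz

Scaling factor: 6/10 = 3/5 = 0.6.
ketchup: 300 mL × 3/5 ÷ 1000 mL/L ≈ 0.2 L
vegetable oil: 50 mL × 3/5 ÷ 240 mL/cup ≈ 0.1 cup
soy sauce: 6 oz × 3/5 × 28.35 g/oz ≈ 102.1 g
plain yogurt: 80 mL × 3/5 = 48.0 mL
butter: 300 g × 3/5 ÷ 28.35 g/oz ≈ 6.3 oz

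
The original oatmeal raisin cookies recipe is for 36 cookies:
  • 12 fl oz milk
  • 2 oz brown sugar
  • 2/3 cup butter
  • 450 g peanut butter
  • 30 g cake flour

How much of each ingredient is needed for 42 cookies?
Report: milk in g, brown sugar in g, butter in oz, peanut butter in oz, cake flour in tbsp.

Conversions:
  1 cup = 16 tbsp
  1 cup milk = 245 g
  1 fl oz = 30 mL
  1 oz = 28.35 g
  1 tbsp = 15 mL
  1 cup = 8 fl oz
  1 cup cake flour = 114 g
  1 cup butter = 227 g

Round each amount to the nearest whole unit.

Scaling factor: 42/36 = 7/6.
milk: 12 fl oz × 7/6 ÷ 8 fl oz/cup × 245 g/cup ≈ 429 g
brown sugar: 2 oz × 7/6 × 28.35 g/oz ≈ 66 g
butter: 2/3 cup × 7/6 × 227 g/cup ÷ 28.35 g/oz ≈ 6 oz
peanut butter: 450 g × 7/6 ÷ 28.35 g/oz ≈ 19 oz
cake flour: 30 g × 7/6 ÷ 114 g/cup × 16 tbsp/cup ≈ 5 tbsp

milk: 429 g; brown sugar: 66 g; butter: 6 oz; peanut butter: 19 oz; cake flour: 5 tbsp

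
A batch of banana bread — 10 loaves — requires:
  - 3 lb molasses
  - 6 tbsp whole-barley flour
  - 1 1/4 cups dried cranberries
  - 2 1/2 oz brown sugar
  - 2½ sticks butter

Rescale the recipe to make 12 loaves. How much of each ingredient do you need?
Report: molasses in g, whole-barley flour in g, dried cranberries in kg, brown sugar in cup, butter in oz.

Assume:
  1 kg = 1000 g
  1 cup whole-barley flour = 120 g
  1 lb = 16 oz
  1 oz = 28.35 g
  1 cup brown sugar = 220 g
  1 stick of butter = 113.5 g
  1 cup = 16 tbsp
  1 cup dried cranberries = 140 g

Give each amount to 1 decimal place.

Scaling factor: 12/10 = 6/5 = 1.2.
molasses: 3 lb × 6/5 × 16 oz/lb × 28.35 g/oz ≈ 1633.0 g
whole-barley flour: 6 tbsp × 6/5 ÷ 16 tbsp/cup × 120 g/cup = 54.0 g
dried cranberries: 1.25 cup × 6/5 × 140 g/cup ÷ 1000 g/kg ≈ 0.2 kg
brown sugar: 2.5 oz × 6/5 × 28.35 g/oz ÷ 220 g/cup ≈ 0.4 cup
butter: 2.5 stick × 6/5 × 113.5 g/stick ÷ 28.35 g/oz ≈ 12.0 oz

molasses: 1633.0 g; whole-barley flour: 54.0 g; dried cranberries: 0.2 kg; brown sugar: 0.4 cup; butter: 12.0 oz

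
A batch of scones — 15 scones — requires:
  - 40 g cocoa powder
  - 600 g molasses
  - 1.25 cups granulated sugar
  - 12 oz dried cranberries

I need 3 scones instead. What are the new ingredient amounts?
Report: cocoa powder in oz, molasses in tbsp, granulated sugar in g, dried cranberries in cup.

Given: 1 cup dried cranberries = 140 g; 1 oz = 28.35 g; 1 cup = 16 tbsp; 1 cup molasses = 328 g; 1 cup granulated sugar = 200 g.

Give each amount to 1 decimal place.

cocoa powder: 0.3 oz; molasses: 5.9 tbsp; granulated sugar: 50.0 g; dried cranberries: 0.5 cup

Scaling factor: 3/15 = 1/5 = 0.2.
cocoa powder: 40 g × 1/5 ÷ 28.35 g/oz ≈ 0.3 oz
molasses: 600 g × 1/5 ÷ 328 g/cup × 16 tbsp/cup ≈ 5.9 tbsp
granulated sugar: 1.25 cup × 1/5 × 200 g/cup = 50.0 g
dried cranberries: 12 oz × 1/5 × 28.35 g/oz ÷ 140 g/cup ≈ 0.5 cup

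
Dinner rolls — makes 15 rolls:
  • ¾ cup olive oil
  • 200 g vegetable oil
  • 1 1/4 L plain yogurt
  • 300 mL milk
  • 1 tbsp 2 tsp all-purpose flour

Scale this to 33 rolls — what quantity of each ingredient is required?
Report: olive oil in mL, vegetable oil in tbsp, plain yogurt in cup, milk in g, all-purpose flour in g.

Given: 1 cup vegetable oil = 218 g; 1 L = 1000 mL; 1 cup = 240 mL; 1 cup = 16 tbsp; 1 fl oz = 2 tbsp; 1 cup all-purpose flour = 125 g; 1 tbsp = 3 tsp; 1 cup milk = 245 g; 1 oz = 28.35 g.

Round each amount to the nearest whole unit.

Scaling factor: 33/15 = 11/5 = 2.2.
olive oil: 0.75 cup × 11/5 × 240 mL/cup = 396 mL
vegetable oil: 200 g × 11/5 ÷ 218 g/cup × 16 tbsp/cup ≈ 32 tbsp
plain yogurt: 1.25 L × 11/5 × 1000 mL/L ÷ 240 mL/cup ≈ 11 cup
milk: 300 mL × 11/5 ÷ 240 mL/cup × 245 g/cup ≈ 674 g
all-purpose flour: (1 tbsp + 2 tsp = 5/3 tbsp) × 11/5 ÷ 16 tbsp/cup × 125 g/cup ≈ 29 g

olive oil: 396 mL; vegetable oil: 32 tbsp; plain yogurt: 11 cup; milk: 674 g; all-purpose flour: 29 g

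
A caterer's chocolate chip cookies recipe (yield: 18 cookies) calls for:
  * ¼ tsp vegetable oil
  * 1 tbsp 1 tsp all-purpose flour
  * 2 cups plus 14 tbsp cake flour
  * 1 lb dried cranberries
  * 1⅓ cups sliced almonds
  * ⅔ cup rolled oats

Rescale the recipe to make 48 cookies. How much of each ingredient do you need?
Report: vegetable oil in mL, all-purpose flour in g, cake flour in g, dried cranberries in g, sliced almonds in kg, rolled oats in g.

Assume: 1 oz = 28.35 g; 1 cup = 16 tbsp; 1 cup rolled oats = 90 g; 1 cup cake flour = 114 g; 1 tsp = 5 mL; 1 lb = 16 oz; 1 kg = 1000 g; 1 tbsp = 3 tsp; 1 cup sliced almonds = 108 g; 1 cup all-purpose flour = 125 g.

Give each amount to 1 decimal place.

Scaling factor: 48/18 = 8/3.
vegetable oil: 0.25 tsp × 8/3 × 5 mL/tsp ≈ 3.3 mL
all-purpose flour: (1 tbsp + 1 tsp = 4/3 tbsp) × 8/3 ÷ 16 tbsp/cup × 125 g/cup ≈ 27.8 g
cake flour: (2 cup + 14 tbsp = 2.875 cup) × 8/3 × 114 g/cup = 874.0 g
dried cranberries: 1 lb × 8/3 × 16 oz/lb × 28.35 g/oz = 1209.6 g
sliced almonds: 4/3 cup × 8/3 × 108 g/cup ÷ 1000 g/kg ≈ 0.4 kg
rolled oats: 2/3 cup × 8/3 × 90 g/cup = 160.0 g

vegetable oil: 3.3 mL; all-purpose flour: 27.8 g; cake flour: 874.0 g; dried cranberries: 1209.6 g; sliced almonds: 0.4 kg; rolled oats: 160.0 g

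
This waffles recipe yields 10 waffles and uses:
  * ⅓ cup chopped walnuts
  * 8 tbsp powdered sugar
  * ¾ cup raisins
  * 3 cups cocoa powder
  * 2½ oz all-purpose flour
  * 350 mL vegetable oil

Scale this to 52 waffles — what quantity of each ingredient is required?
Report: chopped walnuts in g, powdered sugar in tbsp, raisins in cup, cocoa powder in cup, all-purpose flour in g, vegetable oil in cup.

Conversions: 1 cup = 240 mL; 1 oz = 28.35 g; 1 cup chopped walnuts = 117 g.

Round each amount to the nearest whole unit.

Scaling factor: 52/10 = 26/5 = 5.2.
chopped walnuts: 1/3 cup × 26/5 × 117 g/cup ≈ 203 g
powdered sugar: 8 tbsp × 26/5 ≈ 42 tbsp
raisins: 0.75 cup × 26/5 ≈ 4 cup
cocoa powder: 3 cup × 26/5 ≈ 16 cup
all-purpose flour: 2.5 oz × 26/5 × 28.35 g/oz ≈ 369 g
vegetable oil: 350 mL × 26/5 ÷ 240 mL/cup ≈ 8 cup

chopped walnuts: 203 g; powdered sugar: 42 tbsp; raisins: 4 cup; cocoa powder: 16 cup; all-purpose flour: 369 g; vegetable oil: 8 cup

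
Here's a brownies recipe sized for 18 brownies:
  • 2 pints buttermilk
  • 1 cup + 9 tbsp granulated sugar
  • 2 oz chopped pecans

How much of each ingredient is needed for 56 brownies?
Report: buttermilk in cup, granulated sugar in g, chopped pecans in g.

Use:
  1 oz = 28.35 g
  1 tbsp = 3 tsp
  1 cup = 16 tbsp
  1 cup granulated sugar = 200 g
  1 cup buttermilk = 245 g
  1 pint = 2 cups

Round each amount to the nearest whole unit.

buttermilk: 12 cup; granulated sugar: 972 g; chopped pecans: 176 g

Scaling factor: 56/18 = 28/9.
buttermilk: 2 pint × 28/9 × 2 cup/pint ≈ 12 cup
granulated sugar: (1 cup + 9 tbsp = 1.5625 cup) × 28/9 × 200 g/cup ≈ 972 g
chopped pecans: 2 oz × 28/9 × 28.35 g/oz ≈ 176 g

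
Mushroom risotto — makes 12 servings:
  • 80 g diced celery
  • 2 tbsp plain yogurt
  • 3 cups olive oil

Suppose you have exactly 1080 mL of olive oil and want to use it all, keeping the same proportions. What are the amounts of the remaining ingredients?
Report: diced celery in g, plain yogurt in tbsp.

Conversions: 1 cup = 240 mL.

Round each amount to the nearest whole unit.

diced celery: 120 g; plain yogurt: 3 tbsp

The original recipe has 720 mL of olive oil, so the scaling factor is 1080 ÷ 720 = 3/2 = 1.5.
diced celery: 80 g × 3/2 = 120 g
plain yogurt: 2 tbsp × 3/2 = 3 tbsp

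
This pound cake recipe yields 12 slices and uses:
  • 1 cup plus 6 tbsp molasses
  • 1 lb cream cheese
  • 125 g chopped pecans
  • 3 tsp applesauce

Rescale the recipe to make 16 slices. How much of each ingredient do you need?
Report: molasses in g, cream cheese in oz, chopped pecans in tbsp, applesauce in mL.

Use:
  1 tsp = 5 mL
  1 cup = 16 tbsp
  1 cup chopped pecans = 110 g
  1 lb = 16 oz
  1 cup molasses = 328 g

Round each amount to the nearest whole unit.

Scaling factor: 16/12 = 4/3.
molasses: (1 cup + 6 tbsp = 1.375 cup) × 4/3 × 328 g/cup ≈ 601 g
cream cheese: 1 lb × 4/3 × 16 oz/lb ≈ 21 oz
chopped pecans: 125 g × 4/3 ÷ 110 g/cup × 16 tbsp/cup ≈ 24 tbsp
applesauce: 3 tsp × 4/3 × 5 mL/tsp = 20 mL

molasses: 601 g; cream cheese: 21 oz; chopped pecans: 24 tbsp; applesauce: 20 mL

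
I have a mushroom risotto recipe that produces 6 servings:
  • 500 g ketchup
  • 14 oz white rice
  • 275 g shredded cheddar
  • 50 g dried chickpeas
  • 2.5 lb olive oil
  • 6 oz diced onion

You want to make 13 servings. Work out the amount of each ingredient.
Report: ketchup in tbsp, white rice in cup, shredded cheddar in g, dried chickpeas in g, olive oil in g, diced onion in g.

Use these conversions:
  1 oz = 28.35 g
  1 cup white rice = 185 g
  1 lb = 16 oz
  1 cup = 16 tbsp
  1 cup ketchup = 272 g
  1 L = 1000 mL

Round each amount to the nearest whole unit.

Scaling factor: 13/6.
ketchup: 500 g × 13/6 ÷ 272 g/cup × 16 tbsp/cup ≈ 64 tbsp
white rice: 14 oz × 13/6 × 28.35 g/oz ÷ 185 g/cup ≈ 5 cup
shredded cheddar: 275 g × 13/6 ≈ 596 g
dried chickpeas: 50 g × 13/6 ≈ 108 g
olive oil: 2.5 lb × 13/6 × 16 oz/lb × 28.35 g/oz = 2457 g
diced onion: 6 oz × 13/6 × 28.35 g/oz ≈ 369 g

ketchup: 64 tbsp; white rice: 5 cup; shredded cheddar: 596 g; dried chickpeas: 108 g; olive oil: 2457 g; diced onion: 369 g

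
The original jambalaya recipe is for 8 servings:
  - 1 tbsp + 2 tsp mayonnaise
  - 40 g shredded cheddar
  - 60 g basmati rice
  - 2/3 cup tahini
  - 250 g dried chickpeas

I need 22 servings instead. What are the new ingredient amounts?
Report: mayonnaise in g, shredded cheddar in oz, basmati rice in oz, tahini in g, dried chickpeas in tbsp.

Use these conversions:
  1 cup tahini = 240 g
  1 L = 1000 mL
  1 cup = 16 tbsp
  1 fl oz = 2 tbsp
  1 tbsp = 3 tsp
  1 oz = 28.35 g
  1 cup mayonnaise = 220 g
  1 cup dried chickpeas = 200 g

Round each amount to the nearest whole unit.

mayonnaise: 63 g; shredded cheddar: 4 oz; basmati rice: 6 oz; tahini: 440 g; dried chickpeas: 55 tbsp

Scaling factor: 22/8 = 11/4 = 2.75.
mayonnaise: (1 tbsp + 2 tsp = 5/3 tbsp) × 11/4 ÷ 16 tbsp/cup × 220 g/cup ≈ 63 g
shredded cheddar: 40 g × 11/4 ÷ 28.35 g/oz ≈ 4 oz
basmati rice: 60 g × 11/4 ÷ 28.35 g/oz ≈ 6 oz
tahini: 2/3 cup × 11/4 × 240 g/cup = 440 g
dried chickpeas: 250 g × 11/4 ÷ 200 g/cup × 16 tbsp/cup = 55 tbsp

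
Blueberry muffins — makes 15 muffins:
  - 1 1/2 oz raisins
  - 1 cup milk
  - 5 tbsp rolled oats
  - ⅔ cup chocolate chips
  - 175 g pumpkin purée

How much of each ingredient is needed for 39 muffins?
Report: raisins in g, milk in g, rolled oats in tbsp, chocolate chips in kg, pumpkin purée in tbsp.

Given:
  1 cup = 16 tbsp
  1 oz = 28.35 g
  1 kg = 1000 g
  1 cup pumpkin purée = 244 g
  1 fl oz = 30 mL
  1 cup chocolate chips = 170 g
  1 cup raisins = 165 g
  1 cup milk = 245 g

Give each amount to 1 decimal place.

raisins: 110.6 g; milk: 637.0 g; rolled oats: 13.0 tbsp; chocolate chips: 0.3 kg; pumpkin purée: 29.8 tbsp

Scaling factor: 39/15 = 13/5 = 2.6.
raisins: 1.5 oz × 13/5 × 28.35 g/oz ≈ 110.6 g
milk: 1 cup × 13/5 × 245 g/cup = 637.0 g
rolled oats: 5 tbsp × 13/5 = 13.0 tbsp
chocolate chips: 2/3 cup × 13/5 × 170 g/cup ÷ 1000 g/kg ≈ 0.3 kg
pumpkin purée: 175 g × 13/5 ÷ 244 g/cup × 16 tbsp/cup ≈ 29.8 tbsp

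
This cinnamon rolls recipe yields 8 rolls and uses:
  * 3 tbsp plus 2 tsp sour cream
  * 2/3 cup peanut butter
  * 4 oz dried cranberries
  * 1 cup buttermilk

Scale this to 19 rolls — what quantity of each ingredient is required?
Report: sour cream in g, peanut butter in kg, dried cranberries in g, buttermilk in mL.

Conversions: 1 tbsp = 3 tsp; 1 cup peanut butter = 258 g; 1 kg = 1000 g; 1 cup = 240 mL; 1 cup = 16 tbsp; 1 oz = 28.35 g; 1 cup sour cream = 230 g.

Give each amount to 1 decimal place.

sour cream: 125.2 g; peanut butter: 0.4 kg; dried cranberries: 269.3 g; buttermilk: 570.0 mL

Scaling factor: 19/8 = 2.375.
sour cream: (3 tbsp + 2 tsp = 11/3 tbsp) × 19/8 ÷ 16 tbsp/cup × 230 g/cup ≈ 125.2 g
peanut butter: 2/3 cup × 19/8 × 258 g/cup ÷ 1000 g/kg ≈ 0.4 kg
dried cranberries: 4 oz × 19/8 × 28.35 g/oz ≈ 269.3 g
buttermilk: 1 cup × 19/8 × 240 mL/cup = 570.0 mL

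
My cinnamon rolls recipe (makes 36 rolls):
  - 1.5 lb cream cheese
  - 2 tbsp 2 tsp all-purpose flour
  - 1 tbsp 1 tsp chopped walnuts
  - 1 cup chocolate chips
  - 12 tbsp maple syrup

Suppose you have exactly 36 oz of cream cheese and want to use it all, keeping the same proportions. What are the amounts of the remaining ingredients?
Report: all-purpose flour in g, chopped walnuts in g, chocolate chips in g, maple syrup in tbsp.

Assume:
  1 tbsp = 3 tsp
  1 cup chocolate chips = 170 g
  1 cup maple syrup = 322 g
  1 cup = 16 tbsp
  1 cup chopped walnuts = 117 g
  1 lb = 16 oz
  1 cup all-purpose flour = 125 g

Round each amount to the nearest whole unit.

all-purpose flour: 31 g; chopped walnuts: 15 g; chocolate chips: 255 g; maple syrup: 18 tbsp

The original recipe has 24 oz of cream cheese, so the scaling factor is 36 ÷ 24 = 3/2 = 1.5.
all-purpose flour: (2 tbsp + 2 tsp = 8/3 tbsp) × 3/2 ÷ 16 tbsp/cup × 125 g/cup ≈ 31 g
chopped walnuts: (1 tbsp + 1 tsp = 4/3 tbsp) × 3/2 ÷ 16 tbsp/cup × 117 g/cup ≈ 15 g
chocolate chips: 1 cup × 3/2 × 170 g/cup = 255 g
maple syrup: 12 tbsp × 3/2 = 18 tbsp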